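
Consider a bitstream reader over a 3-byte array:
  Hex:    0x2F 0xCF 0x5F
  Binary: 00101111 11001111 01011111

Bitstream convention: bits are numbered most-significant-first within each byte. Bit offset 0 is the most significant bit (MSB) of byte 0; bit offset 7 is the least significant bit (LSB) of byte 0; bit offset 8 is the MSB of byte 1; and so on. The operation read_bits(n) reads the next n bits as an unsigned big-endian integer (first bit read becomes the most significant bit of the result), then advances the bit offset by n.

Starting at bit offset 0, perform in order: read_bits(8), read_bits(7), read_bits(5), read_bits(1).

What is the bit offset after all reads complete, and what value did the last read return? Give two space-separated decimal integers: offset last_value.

Read 1: bits[0:8] width=8 -> value=47 (bin 00101111); offset now 8 = byte 1 bit 0; 16 bits remain
Read 2: bits[8:15] width=7 -> value=103 (bin 1100111); offset now 15 = byte 1 bit 7; 9 bits remain
Read 3: bits[15:20] width=5 -> value=21 (bin 10101); offset now 20 = byte 2 bit 4; 4 bits remain
Read 4: bits[20:21] width=1 -> value=1 (bin 1); offset now 21 = byte 2 bit 5; 3 bits remain

Answer: 21 1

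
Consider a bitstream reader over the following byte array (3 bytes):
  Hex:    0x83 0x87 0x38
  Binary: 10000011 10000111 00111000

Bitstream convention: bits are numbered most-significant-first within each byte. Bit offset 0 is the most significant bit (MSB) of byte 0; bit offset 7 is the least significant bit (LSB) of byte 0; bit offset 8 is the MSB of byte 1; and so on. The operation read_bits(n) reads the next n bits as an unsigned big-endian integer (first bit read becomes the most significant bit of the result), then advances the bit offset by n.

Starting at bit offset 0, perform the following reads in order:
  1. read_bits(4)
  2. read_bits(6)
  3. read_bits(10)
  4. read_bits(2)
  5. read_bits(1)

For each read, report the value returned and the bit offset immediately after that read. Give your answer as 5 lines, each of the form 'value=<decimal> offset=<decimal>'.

Read 1: bits[0:4] width=4 -> value=8 (bin 1000); offset now 4 = byte 0 bit 4; 20 bits remain
Read 2: bits[4:10] width=6 -> value=14 (bin 001110); offset now 10 = byte 1 bit 2; 14 bits remain
Read 3: bits[10:20] width=10 -> value=115 (bin 0001110011); offset now 20 = byte 2 bit 4; 4 bits remain
Read 4: bits[20:22] width=2 -> value=2 (bin 10); offset now 22 = byte 2 bit 6; 2 bits remain
Read 5: bits[22:23] width=1 -> value=0 (bin 0); offset now 23 = byte 2 bit 7; 1 bits remain

Answer: value=8 offset=4
value=14 offset=10
value=115 offset=20
value=2 offset=22
value=0 offset=23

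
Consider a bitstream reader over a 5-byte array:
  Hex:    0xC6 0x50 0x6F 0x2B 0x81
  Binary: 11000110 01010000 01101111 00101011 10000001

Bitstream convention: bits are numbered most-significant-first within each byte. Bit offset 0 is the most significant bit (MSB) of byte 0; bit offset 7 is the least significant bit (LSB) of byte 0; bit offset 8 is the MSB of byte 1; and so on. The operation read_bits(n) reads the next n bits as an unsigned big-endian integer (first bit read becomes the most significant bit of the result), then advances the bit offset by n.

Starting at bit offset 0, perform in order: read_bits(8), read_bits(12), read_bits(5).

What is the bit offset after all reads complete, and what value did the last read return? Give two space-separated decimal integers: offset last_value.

Answer: 25 30

Derivation:
Read 1: bits[0:8] width=8 -> value=198 (bin 11000110); offset now 8 = byte 1 bit 0; 32 bits remain
Read 2: bits[8:20] width=12 -> value=1286 (bin 010100000110); offset now 20 = byte 2 bit 4; 20 bits remain
Read 3: bits[20:25] width=5 -> value=30 (bin 11110); offset now 25 = byte 3 bit 1; 15 bits remain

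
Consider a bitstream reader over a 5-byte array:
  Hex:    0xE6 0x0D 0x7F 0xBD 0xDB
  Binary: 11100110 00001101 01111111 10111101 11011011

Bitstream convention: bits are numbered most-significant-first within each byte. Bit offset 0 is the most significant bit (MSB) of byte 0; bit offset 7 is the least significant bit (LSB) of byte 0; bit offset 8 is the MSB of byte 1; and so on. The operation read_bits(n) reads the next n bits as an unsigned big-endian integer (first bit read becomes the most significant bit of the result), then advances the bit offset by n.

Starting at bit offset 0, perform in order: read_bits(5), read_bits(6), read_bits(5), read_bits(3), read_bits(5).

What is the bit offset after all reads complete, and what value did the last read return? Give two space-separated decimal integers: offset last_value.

Answer: 24 31

Derivation:
Read 1: bits[0:5] width=5 -> value=28 (bin 11100); offset now 5 = byte 0 bit 5; 35 bits remain
Read 2: bits[5:11] width=6 -> value=48 (bin 110000); offset now 11 = byte 1 bit 3; 29 bits remain
Read 3: bits[11:16] width=5 -> value=13 (bin 01101); offset now 16 = byte 2 bit 0; 24 bits remain
Read 4: bits[16:19] width=3 -> value=3 (bin 011); offset now 19 = byte 2 bit 3; 21 bits remain
Read 5: bits[19:24] width=5 -> value=31 (bin 11111); offset now 24 = byte 3 bit 0; 16 bits remain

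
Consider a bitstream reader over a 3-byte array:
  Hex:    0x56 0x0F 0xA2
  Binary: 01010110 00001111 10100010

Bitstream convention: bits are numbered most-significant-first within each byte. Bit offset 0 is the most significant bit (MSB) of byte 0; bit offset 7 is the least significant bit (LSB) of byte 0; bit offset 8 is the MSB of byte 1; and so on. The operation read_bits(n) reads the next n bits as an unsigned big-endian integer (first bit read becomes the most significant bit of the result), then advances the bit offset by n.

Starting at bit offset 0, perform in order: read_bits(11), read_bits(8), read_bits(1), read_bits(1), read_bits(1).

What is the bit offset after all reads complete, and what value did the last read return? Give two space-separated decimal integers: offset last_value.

Read 1: bits[0:11] width=11 -> value=688 (bin 01010110000); offset now 11 = byte 1 bit 3; 13 bits remain
Read 2: bits[11:19] width=8 -> value=125 (bin 01111101); offset now 19 = byte 2 bit 3; 5 bits remain
Read 3: bits[19:20] width=1 -> value=0 (bin 0); offset now 20 = byte 2 bit 4; 4 bits remain
Read 4: bits[20:21] width=1 -> value=0 (bin 0); offset now 21 = byte 2 bit 5; 3 bits remain
Read 5: bits[21:22] width=1 -> value=0 (bin 0); offset now 22 = byte 2 bit 6; 2 bits remain

Answer: 22 0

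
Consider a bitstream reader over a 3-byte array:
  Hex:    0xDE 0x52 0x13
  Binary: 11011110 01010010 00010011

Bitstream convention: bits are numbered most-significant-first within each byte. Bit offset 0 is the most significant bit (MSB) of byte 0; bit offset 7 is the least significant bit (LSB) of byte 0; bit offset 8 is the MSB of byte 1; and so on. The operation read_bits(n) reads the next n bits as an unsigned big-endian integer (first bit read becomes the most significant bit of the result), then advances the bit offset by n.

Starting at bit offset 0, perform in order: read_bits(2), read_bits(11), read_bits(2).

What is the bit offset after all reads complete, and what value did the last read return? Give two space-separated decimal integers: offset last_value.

Read 1: bits[0:2] width=2 -> value=3 (bin 11); offset now 2 = byte 0 bit 2; 22 bits remain
Read 2: bits[2:13] width=11 -> value=970 (bin 01111001010); offset now 13 = byte 1 bit 5; 11 bits remain
Read 3: bits[13:15] width=2 -> value=1 (bin 01); offset now 15 = byte 1 bit 7; 9 bits remain

Answer: 15 1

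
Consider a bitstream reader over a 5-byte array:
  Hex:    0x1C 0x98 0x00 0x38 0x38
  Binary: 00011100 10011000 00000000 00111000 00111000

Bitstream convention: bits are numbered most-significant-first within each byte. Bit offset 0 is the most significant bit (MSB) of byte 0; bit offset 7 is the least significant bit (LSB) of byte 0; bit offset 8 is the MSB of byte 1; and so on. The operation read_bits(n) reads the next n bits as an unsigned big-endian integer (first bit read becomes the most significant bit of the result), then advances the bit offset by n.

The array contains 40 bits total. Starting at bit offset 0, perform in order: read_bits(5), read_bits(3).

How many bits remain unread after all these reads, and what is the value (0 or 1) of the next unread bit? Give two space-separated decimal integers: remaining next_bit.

Read 1: bits[0:5] width=5 -> value=3 (bin 00011); offset now 5 = byte 0 bit 5; 35 bits remain
Read 2: bits[5:8] width=3 -> value=4 (bin 100); offset now 8 = byte 1 bit 0; 32 bits remain

Answer: 32 1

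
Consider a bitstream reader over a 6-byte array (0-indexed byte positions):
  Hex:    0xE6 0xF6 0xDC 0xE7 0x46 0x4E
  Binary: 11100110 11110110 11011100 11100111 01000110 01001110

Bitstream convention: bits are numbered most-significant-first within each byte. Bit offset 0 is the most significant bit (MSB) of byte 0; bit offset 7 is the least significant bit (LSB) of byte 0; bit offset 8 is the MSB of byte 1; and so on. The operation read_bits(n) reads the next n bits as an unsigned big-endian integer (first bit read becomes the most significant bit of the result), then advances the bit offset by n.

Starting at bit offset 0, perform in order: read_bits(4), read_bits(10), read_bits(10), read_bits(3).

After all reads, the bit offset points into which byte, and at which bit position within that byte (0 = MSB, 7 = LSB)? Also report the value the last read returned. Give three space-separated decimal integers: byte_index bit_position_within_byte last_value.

Read 1: bits[0:4] width=4 -> value=14 (bin 1110); offset now 4 = byte 0 bit 4; 44 bits remain
Read 2: bits[4:14] width=10 -> value=445 (bin 0110111101); offset now 14 = byte 1 bit 6; 34 bits remain
Read 3: bits[14:24] width=10 -> value=732 (bin 1011011100); offset now 24 = byte 3 bit 0; 24 bits remain
Read 4: bits[24:27] width=3 -> value=7 (bin 111); offset now 27 = byte 3 bit 3; 21 bits remain

Answer: 3 3 7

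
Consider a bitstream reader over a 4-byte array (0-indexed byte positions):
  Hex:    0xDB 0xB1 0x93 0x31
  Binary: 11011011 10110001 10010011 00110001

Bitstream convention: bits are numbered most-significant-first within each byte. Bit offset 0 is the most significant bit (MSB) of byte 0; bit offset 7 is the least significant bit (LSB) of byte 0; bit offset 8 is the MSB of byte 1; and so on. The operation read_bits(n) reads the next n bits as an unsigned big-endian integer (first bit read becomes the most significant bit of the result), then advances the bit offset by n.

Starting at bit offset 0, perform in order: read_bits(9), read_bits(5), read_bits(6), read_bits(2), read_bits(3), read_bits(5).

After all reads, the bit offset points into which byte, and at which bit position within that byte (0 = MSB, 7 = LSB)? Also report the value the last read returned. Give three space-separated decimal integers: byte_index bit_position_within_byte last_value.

Answer: 3 6 12

Derivation:
Read 1: bits[0:9] width=9 -> value=439 (bin 110110111); offset now 9 = byte 1 bit 1; 23 bits remain
Read 2: bits[9:14] width=5 -> value=12 (bin 01100); offset now 14 = byte 1 bit 6; 18 bits remain
Read 3: bits[14:20] width=6 -> value=25 (bin 011001); offset now 20 = byte 2 bit 4; 12 bits remain
Read 4: bits[20:22] width=2 -> value=0 (bin 00); offset now 22 = byte 2 bit 6; 10 bits remain
Read 5: bits[22:25] width=3 -> value=6 (bin 110); offset now 25 = byte 3 bit 1; 7 bits remain
Read 6: bits[25:30] width=5 -> value=12 (bin 01100); offset now 30 = byte 3 bit 6; 2 bits remain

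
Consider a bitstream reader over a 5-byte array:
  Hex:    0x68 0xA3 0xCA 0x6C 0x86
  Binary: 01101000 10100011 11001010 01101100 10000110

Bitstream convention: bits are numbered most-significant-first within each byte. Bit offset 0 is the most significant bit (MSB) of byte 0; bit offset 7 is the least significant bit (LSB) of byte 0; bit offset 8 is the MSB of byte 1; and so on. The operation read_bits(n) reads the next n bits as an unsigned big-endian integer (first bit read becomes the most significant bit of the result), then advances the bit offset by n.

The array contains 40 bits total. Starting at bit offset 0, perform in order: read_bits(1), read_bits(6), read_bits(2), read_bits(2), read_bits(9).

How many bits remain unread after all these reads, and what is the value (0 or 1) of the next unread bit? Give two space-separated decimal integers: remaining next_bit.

Read 1: bits[0:1] width=1 -> value=0 (bin 0); offset now 1 = byte 0 bit 1; 39 bits remain
Read 2: bits[1:7] width=6 -> value=52 (bin 110100); offset now 7 = byte 0 bit 7; 33 bits remain
Read 3: bits[7:9] width=2 -> value=1 (bin 01); offset now 9 = byte 1 bit 1; 31 bits remain
Read 4: bits[9:11] width=2 -> value=1 (bin 01); offset now 11 = byte 1 bit 3; 29 bits remain
Read 5: bits[11:20] width=9 -> value=60 (bin 000111100); offset now 20 = byte 2 bit 4; 20 bits remain

Answer: 20 1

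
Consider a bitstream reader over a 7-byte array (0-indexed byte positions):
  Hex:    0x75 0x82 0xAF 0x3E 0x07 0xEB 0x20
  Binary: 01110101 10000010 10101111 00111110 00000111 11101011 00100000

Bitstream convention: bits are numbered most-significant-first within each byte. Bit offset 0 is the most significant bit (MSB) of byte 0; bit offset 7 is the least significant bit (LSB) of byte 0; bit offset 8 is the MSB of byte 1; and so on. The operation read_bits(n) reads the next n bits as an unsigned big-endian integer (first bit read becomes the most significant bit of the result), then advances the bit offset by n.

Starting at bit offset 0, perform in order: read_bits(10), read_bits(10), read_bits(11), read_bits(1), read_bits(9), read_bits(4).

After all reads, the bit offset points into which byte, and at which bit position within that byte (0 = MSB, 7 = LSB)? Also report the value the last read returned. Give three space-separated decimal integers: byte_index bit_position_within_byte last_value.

Read 1: bits[0:10] width=10 -> value=470 (bin 0111010110); offset now 10 = byte 1 bit 2; 46 bits remain
Read 2: bits[10:20] width=10 -> value=42 (bin 0000101010); offset now 20 = byte 2 bit 4; 36 bits remain
Read 3: bits[20:31] width=11 -> value=1951 (bin 11110011111); offset now 31 = byte 3 bit 7; 25 bits remain
Read 4: bits[31:32] width=1 -> value=0 (bin 0); offset now 32 = byte 4 bit 0; 24 bits remain
Read 5: bits[32:41] width=9 -> value=15 (bin 000001111); offset now 41 = byte 5 bit 1; 15 bits remain
Read 6: bits[41:45] width=4 -> value=13 (bin 1101); offset now 45 = byte 5 bit 5; 11 bits remain

Answer: 5 5 13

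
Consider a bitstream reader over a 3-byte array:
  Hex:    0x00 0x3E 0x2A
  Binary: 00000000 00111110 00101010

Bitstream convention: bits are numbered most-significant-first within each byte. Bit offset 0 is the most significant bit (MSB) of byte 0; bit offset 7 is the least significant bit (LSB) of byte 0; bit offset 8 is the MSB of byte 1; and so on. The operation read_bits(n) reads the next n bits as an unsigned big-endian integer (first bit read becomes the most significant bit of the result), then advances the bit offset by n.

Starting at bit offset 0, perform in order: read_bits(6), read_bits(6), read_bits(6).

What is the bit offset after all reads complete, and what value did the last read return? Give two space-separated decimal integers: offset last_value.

Read 1: bits[0:6] width=6 -> value=0 (bin 000000); offset now 6 = byte 0 bit 6; 18 bits remain
Read 2: bits[6:12] width=6 -> value=3 (bin 000011); offset now 12 = byte 1 bit 4; 12 bits remain
Read 3: bits[12:18] width=6 -> value=56 (bin 111000); offset now 18 = byte 2 bit 2; 6 bits remain

Answer: 18 56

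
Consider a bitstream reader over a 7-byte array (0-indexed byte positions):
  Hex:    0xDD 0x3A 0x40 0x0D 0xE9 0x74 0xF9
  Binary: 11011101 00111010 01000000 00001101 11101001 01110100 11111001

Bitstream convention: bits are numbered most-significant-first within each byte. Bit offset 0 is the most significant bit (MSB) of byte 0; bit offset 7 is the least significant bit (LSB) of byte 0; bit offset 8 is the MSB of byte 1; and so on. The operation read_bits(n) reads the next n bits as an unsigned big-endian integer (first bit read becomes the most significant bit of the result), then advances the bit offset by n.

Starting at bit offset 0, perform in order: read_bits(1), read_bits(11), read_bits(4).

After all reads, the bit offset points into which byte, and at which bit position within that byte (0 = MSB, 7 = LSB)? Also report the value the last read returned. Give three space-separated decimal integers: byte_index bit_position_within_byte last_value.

Read 1: bits[0:1] width=1 -> value=1 (bin 1); offset now 1 = byte 0 bit 1; 55 bits remain
Read 2: bits[1:12] width=11 -> value=1491 (bin 10111010011); offset now 12 = byte 1 bit 4; 44 bits remain
Read 3: bits[12:16] width=4 -> value=10 (bin 1010); offset now 16 = byte 2 bit 0; 40 bits remain

Answer: 2 0 10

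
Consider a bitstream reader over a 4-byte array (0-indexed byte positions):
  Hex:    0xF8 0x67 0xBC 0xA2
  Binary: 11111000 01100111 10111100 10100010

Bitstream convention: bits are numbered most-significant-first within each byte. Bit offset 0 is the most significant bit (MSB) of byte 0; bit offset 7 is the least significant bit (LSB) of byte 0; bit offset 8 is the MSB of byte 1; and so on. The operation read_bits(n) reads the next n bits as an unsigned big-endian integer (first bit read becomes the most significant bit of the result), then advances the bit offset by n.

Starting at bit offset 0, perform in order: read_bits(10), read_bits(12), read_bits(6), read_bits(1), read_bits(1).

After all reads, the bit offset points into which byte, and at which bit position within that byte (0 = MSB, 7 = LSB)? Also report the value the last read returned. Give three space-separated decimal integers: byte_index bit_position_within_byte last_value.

Read 1: bits[0:10] width=10 -> value=993 (bin 1111100001); offset now 10 = byte 1 bit 2; 22 bits remain
Read 2: bits[10:22] width=12 -> value=2543 (bin 100111101111); offset now 22 = byte 2 bit 6; 10 bits remain
Read 3: bits[22:28] width=6 -> value=10 (bin 001010); offset now 28 = byte 3 bit 4; 4 bits remain
Read 4: bits[28:29] width=1 -> value=0 (bin 0); offset now 29 = byte 3 bit 5; 3 bits remain
Read 5: bits[29:30] width=1 -> value=0 (bin 0); offset now 30 = byte 3 bit 6; 2 bits remain

Answer: 3 6 0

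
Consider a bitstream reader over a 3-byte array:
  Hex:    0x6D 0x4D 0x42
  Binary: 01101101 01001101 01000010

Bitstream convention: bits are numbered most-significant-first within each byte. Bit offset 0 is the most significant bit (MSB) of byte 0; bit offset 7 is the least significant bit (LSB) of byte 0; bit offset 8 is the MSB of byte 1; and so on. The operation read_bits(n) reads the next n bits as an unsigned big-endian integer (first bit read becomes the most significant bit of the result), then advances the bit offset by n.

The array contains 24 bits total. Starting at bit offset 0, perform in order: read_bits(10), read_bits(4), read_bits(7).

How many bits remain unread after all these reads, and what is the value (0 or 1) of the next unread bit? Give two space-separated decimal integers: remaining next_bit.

Read 1: bits[0:10] width=10 -> value=437 (bin 0110110101); offset now 10 = byte 1 bit 2; 14 bits remain
Read 2: bits[10:14] width=4 -> value=3 (bin 0011); offset now 14 = byte 1 bit 6; 10 bits remain
Read 3: bits[14:21] width=7 -> value=40 (bin 0101000); offset now 21 = byte 2 bit 5; 3 bits remain

Answer: 3 0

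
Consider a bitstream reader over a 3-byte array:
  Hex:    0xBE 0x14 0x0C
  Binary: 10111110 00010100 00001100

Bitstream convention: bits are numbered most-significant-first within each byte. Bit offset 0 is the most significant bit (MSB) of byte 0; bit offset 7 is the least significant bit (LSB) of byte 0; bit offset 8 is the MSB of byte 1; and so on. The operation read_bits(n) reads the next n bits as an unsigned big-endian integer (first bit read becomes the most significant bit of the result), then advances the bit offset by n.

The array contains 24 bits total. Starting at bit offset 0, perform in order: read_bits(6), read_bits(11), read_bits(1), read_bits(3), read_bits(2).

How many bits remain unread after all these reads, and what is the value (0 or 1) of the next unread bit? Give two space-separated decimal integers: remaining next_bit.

Answer: 1 0

Derivation:
Read 1: bits[0:6] width=6 -> value=47 (bin 101111); offset now 6 = byte 0 bit 6; 18 bits remain
Read 2: bits[6:17] width=11 -> value=1064 (bin 10000101000); offset now 17 = byte 2 bit 1; 7 bits remain
Read 3: bits[17:18] width=1 -> value=0 (bin 0); offset now 18 = byte 2 bit 2; 6 bits remain
Read 4: bits[18:21] width=3 -> value=1 (bin 001); offset now 21 = byte 2 bit 5; 3 bits remain
Read 5: bits[21:23] width=2 -> value=2 (bin 10); offset now 23 = byte 2 bit 7; 1 bits remain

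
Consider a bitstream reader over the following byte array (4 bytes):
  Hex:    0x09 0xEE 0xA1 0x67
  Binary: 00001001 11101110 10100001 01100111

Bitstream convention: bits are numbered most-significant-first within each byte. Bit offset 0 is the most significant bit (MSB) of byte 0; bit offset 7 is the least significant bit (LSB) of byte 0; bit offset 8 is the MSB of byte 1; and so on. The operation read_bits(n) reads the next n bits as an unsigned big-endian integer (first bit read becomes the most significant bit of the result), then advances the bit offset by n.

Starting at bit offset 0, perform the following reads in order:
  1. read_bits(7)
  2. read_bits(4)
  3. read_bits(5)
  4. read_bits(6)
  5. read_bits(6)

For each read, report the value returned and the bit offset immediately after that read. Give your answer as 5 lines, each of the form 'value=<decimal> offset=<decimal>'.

Read 1: bits[0:7] width=7 -> value=4 (bin 0000100); offset now 7 = byte 0 bit 7; 25 bits remain
Read 2: bits[7:11] width=4 -> value=15 (bin 1111); offset now 11 = byte 1 bit 3; 21 bits remain
Read 3: bits[11:16] width=5 -> value=14 (bin 01110); offset now 16 = byte 2 bit 0; 16 bits remain
Read 4: bits[16:22] width=6 -> value=40 (bin 101000); offset now 22 = byte 2 bit 6; 10 bits remain
Read 5: bits[22:28] width=6 -> value=22 (bin 010110); offset now 28 = byte 3 bit 4; 4 bits remain

Answer: value=4 offset=7
value=15 offset=11
value=14 offset=16
value=40 offset=22
value=22 offset=28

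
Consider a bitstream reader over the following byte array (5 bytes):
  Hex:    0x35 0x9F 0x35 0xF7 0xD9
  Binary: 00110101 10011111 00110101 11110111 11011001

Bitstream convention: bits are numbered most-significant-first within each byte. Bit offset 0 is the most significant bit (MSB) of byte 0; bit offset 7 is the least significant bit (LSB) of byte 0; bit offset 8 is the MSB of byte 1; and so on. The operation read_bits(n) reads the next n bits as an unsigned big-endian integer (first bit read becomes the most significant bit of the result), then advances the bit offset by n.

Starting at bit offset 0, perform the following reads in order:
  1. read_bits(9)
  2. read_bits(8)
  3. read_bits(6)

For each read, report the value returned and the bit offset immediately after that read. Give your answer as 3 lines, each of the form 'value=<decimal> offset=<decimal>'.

Read 1: bits[0:9] width=9 -> value=107 (bin 001101011); offset now 9 = byte 1 bit 1; 31 bits remain
Read 2: bits[9:17] width=8 -> value=62 (bin 00111110); offset now 17 = byte 2 bit 1; 23 bits remain
Read 3: bits[17:23] width=6 -> value=26 (bin 011010); offset now 23 = byte 2 bit 7; 17 bits remain

Answer: value=107 offset=9
value=62 offset=17
value=26 offset=23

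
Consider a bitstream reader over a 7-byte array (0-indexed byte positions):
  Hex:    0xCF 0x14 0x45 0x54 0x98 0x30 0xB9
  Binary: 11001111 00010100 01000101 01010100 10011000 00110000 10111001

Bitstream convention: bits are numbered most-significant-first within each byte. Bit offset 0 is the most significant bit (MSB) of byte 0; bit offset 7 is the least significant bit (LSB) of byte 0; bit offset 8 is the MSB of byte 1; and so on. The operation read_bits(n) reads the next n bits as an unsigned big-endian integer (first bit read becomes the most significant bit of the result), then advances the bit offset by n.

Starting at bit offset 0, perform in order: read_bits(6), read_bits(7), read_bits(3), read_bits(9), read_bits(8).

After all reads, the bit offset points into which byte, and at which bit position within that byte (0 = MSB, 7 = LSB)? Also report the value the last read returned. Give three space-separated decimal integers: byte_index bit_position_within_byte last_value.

Answer: 4 1 169

Derivation:
Read 1: bits[0:6] width=6 -> value=51 (bin 110011); offset now 6 = byte 0 bit 6; 50 bits remain
Read 2: bits[6:13] width=7 -> value=98 (bin 1100010); offset now 13 = byte 1 bit 5; 43 bits remain
Read 3: bits[13:16] width=3 -> value=4 (bin 100); offset now 16 = byte 2 bit 0; 40 bits remain
Read 4: bits[16:25] width=9 -> value=138 (bin 010001010); offset now 25 = byte 3 bit 1; 31 bits remain
Read 5: bits[25:33] width=8 -> value=169 (bin 10101001); offset now 33 = byte 4 bit 1; 23 bits remain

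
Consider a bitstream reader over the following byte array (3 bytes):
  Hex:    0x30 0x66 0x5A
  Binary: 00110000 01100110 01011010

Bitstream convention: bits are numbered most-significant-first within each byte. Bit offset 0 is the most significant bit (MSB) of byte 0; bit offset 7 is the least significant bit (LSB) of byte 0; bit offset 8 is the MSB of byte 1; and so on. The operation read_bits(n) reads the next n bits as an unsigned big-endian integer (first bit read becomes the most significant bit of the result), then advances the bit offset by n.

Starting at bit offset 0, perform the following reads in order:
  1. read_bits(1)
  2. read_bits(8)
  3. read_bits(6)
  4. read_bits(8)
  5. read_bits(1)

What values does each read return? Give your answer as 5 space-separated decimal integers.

Answer: 0 96 51 45 0

Derivation:
Read 1: bits[0:1] width=1 -> value=0 (bin 0); offset now 1 = byte 0 bit 1; 23 bits remain
Read 2: bits[1:9] width=8 -> value=96 (bin 01100000); offset now 9 = byte 1 bit 1; 15 bits remain
Read 3: bits[9:15] width=6 -> value=51 (bin 110011); offset now 15 = byte 1 bit 7; 9 bits remain
Read 4: bits[15:23] width=8 -> value=45 (bin 00101101); offset now 23 = byte 2 bit 7; 1 bits remain
Read 5: bits[23:24] width=1 -> value=0 (bin 0); offset now 24 = byte 3 bit 0; 0 bits remain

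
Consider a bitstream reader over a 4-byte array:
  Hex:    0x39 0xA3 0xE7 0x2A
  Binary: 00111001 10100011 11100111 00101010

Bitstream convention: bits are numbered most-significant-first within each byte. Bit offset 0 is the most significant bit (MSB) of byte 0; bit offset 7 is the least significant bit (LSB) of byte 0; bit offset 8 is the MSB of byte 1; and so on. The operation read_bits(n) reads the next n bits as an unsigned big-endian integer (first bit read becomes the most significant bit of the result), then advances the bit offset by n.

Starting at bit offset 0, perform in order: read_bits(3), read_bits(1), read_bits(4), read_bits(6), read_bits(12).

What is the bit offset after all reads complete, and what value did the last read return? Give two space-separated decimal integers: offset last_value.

Read 1: bits[0:3] width=3 -> value=1 (bin 001); offset now 3 = byte 0 bit 3; 29 bits remain
Read 2: bits[3:4] width=1 -> value=1 (bin 1); offset now 4 = byte 0 bit 4; 28 bits remain
Read 3: bits[4:8] width=4 -> value=9 (bin 1001); offset now 8 = byte 1 bit 0; 24 bits remain
Read 4: bits[8:14] width=6 -> value=40 (bin 101000); offset now 14 = byte 1 bit 6; 18 bits remain
Read 5: bits[14:26] width=12 -> value=3996 (bin 111110011100); offset now 26 = byte 3 bit 2; 6 bits remain

Answer: 26 3996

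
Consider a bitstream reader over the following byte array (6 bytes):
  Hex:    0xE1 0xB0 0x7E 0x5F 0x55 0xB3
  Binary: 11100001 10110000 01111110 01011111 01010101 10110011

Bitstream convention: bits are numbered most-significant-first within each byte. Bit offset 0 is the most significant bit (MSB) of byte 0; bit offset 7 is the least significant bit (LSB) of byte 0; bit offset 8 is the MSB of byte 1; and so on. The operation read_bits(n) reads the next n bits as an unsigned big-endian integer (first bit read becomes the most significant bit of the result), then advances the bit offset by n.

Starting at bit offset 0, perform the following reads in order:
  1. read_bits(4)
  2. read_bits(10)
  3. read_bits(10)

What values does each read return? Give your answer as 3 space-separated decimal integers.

Read 1: bits[0:4] width=4 -> value=14 (bin 1110); offset now 4 = byte 0 bit 4; 44 bits remain
Read 2: bits[4:14] width=10 -> value=108 (bin 0001101100); offset now 14 = byte 1 bit 6; 34 bits remain
Read 3: bits[14:24] width=10 -> value=126 (bin 0001111110); offset now 24 = byte 3 bit 0; 24 bits remain

Answer: 14 108 126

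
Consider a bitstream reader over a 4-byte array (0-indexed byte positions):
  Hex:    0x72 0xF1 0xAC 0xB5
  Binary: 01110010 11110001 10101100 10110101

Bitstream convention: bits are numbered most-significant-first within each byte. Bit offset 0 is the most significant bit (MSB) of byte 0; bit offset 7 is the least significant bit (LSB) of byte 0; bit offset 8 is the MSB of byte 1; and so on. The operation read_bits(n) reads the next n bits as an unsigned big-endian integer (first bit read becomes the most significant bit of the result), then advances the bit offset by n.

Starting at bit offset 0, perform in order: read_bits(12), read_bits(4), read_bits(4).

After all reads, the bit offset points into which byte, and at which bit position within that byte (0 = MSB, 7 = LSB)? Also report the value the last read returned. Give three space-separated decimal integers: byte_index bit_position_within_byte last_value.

Read 1: bits[0:12] width=12 -> value=1839 (bin 011100101111); offset now 12 = byte 1 bit 4; 20 bits remain
Read 2: bits[12:16] width=4 -> value=1 (bin 0001); offset now 16 = byte 2 bit 0; 16 bits remain
Read 3: bits[16:20] width=4 -> value=10 (bin 1010); offset now 20 = byte 2 bit 4; 12 bits remain

Answer: 2 4 10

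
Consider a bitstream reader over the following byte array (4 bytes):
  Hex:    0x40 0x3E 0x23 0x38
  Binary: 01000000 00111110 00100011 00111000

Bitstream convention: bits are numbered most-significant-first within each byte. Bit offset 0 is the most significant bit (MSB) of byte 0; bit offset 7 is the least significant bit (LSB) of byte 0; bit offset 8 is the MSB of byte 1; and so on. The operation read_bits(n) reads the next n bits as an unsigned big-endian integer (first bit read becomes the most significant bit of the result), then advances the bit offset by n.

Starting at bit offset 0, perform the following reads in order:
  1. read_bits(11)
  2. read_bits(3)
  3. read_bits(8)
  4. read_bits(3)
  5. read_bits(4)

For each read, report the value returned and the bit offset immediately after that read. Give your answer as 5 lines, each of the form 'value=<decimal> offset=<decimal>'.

Read 1: bits[0:11] width=11 -> value=513 (bin 01000000001); offset now 11 = byte 1 bit 3; 21 bits remain
Read 2: bits[11:14] width=3 -> value=7 (bin 111); offset now 14 = byte 1 bit 6; 18 bits remain
Read 3: bits[14:22] width=8 -> value=136 (bin 10001000); offset now 22 = byte 2 bit 6; 10 bits remain
Read 4: bits[22:25] width=3 -> value=6 (bin 110); offset now 25 = byte 3 bit 1; 7 bits remain
Read 5: bits[25:29] width=4 -> value=7 (bin 0111); offset now 29 = byte 3 bit 5; 3 bits remain

Answer: value=513 offset=11
value=7 offset=14
value=136 offset=22
value=6 offset=25
value=7 offset=29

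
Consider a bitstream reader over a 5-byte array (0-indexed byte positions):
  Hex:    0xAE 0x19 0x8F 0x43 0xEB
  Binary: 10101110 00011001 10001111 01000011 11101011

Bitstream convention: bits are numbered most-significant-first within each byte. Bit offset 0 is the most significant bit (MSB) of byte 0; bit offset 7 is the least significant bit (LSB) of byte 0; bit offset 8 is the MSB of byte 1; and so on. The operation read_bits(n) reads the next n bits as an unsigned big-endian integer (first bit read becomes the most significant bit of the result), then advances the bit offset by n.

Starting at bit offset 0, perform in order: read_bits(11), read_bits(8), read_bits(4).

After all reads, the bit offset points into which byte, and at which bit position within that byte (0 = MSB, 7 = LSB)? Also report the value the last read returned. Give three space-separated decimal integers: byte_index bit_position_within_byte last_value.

Answer: 2 7 7

Derivation:
Read 1: bits[0:11] width=11 -> value=1392 (bin 10101110000); offset now 11 = byte 1 bit 3; 29 bits remain
Read 2: bits[11:19] width=8 -> value=204 (bin 11001100); offset now 19 = byte 2 bit 3; 21 bits remain
Read 3: bits[19:23] width=4 -> value=7 (bin 0111); offset now 23 = byte 2 bit 7; 17 bits remain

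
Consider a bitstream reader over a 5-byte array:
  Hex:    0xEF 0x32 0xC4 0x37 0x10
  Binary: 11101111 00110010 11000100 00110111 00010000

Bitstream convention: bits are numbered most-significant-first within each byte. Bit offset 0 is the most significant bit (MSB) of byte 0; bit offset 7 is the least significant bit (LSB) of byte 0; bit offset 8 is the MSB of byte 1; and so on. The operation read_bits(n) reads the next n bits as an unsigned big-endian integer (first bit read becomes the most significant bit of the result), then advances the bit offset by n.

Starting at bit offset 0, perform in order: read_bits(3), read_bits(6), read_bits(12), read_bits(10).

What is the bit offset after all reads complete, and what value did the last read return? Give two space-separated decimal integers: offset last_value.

Read 1: bits[0:3] width=3 -> value=7 (bin 111); offset now 3 = byte 0 bit 3; 37 bits remain
Read 2: bits[3:9] width=6 -> value=30 (bin 011110); offset now 9 = byte 1 bit 1; 31 bits remain
Read 3: bits[9:21] width=12 -> value=1624 (bin 011001011000); offset now 21 = byte 2 bit 5; 19 bits remain
Read 4: bits[21:31] width=10 -> value=539 (bin 1000011011); offset now 31 = byte 3 bit 7; 9 bits remain

Answer: 31 539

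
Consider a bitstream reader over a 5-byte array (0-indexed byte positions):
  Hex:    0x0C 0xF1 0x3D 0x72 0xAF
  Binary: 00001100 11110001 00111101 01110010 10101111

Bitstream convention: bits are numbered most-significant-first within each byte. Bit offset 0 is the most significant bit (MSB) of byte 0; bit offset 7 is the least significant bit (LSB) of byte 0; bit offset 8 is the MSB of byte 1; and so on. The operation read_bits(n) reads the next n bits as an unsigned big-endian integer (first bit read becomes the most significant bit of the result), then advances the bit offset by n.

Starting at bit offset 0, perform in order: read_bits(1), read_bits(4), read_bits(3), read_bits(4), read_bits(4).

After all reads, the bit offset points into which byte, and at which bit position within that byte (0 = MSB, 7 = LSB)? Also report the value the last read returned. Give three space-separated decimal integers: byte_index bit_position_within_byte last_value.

Answer: 2 0 1

Derivation:
Read 1: bits[0:1] width=1 -> value=0 (bin 0); offset now 1 = byte 0 bit 1; 39 bits remain
Read 2: bits[1:5] width=4 -> value=1 (bin 0001); offset now 5 = byte 0 bit 5; 35 bits remain
Read 3: bits[5:8] width=3 -> value=4 (bin 100); offset now 8 = byte 1 bit 0; 32 bits remain
Read 4: bits[8:12] width=4 -> value=15 (bin 1111); offset now 12 = byte 1 bit 4; 28 bits remain
Read 5: bits[12:16] width=4 -> value=1 (bin 0001); offset now 16 = byte 2 bit 0; 24 bits remain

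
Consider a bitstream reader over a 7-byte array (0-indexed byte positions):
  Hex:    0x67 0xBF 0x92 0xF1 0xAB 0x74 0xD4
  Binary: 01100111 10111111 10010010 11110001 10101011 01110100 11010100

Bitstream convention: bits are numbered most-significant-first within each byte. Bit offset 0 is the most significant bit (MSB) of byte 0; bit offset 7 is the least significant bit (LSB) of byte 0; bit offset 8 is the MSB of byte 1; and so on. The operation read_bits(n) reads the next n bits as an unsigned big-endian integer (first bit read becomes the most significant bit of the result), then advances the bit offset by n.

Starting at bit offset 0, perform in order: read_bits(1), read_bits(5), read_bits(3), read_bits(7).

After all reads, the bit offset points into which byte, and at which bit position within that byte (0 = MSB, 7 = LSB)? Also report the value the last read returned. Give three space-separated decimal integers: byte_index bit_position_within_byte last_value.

Answer: 2 0 63

Derivation:
Read 1: bits[0:1] width=1 -> value=0 (bin 0); offset now 1 = byte 0 bit 1; 55 bits remain
Read 2: bits[1:6] width=5 -> value=25 (bin 11001); offset now 6 = byte 0 bit 6; 50 bits remain
Read 3: bits[6:9] width=3 -> value=7 (bin 111); offset now 9 = byte 1 bit 1; 47 bits remain
Read 4: bits[9:16] width=7 -> value=63 (bin 0111111); offset now 16 = byte 2 bit 0; 40 bits remain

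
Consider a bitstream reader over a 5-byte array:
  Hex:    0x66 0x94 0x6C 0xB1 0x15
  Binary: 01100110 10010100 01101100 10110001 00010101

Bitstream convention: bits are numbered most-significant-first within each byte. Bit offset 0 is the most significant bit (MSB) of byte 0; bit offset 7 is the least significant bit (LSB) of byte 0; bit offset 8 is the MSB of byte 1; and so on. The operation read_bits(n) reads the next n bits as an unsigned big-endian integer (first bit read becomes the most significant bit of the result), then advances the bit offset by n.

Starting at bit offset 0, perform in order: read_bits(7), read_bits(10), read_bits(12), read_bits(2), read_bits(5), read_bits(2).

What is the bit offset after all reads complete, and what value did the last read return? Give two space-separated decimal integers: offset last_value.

Read 1: bits[0:7] width=7 -> value=51 (bin 0110011); offset now 7 = byte 0 bit 7; 33 bits remain
Read 2: bits[7:17] width=10 -> value=296 (bin 0100101000); offset now 17 = byte 2 bit 1; 23 bits remain
Read 3: bits[17:29] width=12 -> value=3478 (bin 110110010110); offset now 29 = byte 3 bit 5; 11 bits remain
Read 4: bits[29:31] width=2 -> value=0 (bin 00); offset now 31 = byte 3 bit 7; 9 bits remain
Read 5: bits[31:36] width=5 -> value=17 (bin 10001); offset now 36 = byte 4 bit 4; 4 bits remain
Read 6: bits[36:38] width=2 -> value=1 (bin 01); offset now 38 = byte 4 bit 6; 2 bits remain

Answer: 38 1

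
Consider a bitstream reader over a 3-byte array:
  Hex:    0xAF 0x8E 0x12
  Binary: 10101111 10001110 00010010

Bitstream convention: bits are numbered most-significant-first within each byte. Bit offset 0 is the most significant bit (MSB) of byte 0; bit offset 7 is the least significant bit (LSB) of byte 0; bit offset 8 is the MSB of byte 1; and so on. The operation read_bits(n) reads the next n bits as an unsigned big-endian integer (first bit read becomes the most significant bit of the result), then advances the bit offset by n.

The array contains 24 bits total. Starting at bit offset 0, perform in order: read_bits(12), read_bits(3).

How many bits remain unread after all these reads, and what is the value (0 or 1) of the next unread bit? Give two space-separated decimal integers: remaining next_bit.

Read 1: bits[0:12] width=12 -> value=2808 (bin 101011111000); offset now 12 = byte 1 bit 4; 12 bits remain
Read 2: bits[12:15] width=3 -> value=7 (bin 111); offset now 15 = byte 1 bit 7; 9 bits remain

Answer: 9 0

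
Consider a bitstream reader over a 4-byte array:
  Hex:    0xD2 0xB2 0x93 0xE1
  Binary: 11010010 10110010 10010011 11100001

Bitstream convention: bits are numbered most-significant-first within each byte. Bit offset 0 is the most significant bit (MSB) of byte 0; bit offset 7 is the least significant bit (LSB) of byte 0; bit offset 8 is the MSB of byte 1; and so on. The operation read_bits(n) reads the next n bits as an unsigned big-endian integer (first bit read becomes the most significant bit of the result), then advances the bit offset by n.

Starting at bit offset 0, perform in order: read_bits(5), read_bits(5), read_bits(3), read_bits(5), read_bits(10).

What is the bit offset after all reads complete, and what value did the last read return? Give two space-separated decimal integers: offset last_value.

Answer: 28 318

Derivation:
Read 1: bits[0:5] width=5 -> value=26 (bin 11010); offset now 5 = byte 0 bit 5; 27 bits remain
Read 2: bits[5:10] width=5 -> value=10 (bin 01010); offset now 10 = byte 1 bit 2; 22 bits remain
Read 3: bits[10:13] width=3 -> value=6 (bin 110); offset now 13 = byte 1 bit 5; 19 bits remain
Read 4: bits[13:18] width=5 -> value=10 (bin 01010); offset now 18 = byte 2 bit 2; 14 bits remain
Read 5: bits[18:28] width=10 -> value=318 (bin 0100111110); offset now 28 = byte 3 bit 4; 4 bits remain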